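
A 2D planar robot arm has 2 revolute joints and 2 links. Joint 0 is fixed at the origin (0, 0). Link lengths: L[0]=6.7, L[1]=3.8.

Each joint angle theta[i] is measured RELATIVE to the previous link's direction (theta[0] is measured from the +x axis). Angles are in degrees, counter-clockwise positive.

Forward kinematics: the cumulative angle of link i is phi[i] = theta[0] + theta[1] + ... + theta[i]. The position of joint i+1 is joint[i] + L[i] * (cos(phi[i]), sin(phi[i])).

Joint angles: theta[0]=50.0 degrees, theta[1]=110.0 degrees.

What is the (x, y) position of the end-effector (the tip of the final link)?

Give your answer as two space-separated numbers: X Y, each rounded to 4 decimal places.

Answer: 0.7358 6.4322

Derivation:
joint[0] = (0.0000, 0.0000)  (base)
link 0: phi[0] = 50 = 50 deg
  cos(50 deg) = 0.6428, sin(50 deg) = 0.7660
  joint[1] = (0.0000, 0.0000) + 6.7 * (0.6428, 0.7660) = (0.0000 + 4.3067, 0.0000 + 5.1325) = (4.3067, 5.1325)
link 1: phi[1] = 50 + 110 = 160 deg
  cos(160 deg) = -0.9397, sin(160 deg) = 0.3420
  joint[2] = (4.3067, 5.1325) + 3.8 * (-0.9397, 0.3420) = (4.3067 + -3.5708, 5.1325 + 1.2997) = (0.7358, 6.4322)
End effector: (0.7358, 6.4322)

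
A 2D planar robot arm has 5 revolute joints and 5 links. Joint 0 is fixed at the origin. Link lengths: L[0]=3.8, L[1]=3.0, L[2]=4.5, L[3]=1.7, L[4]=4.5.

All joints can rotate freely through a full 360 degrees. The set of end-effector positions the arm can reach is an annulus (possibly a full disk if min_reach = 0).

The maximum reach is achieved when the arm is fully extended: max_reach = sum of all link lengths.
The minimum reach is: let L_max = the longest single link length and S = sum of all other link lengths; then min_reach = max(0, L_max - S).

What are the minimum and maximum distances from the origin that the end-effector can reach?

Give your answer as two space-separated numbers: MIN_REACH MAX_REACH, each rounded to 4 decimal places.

Link lengths: [3.8, 3.0, 4.5, 1.7, 4.5]
max_reach = 3.8 + 3 + 4.5 + 1.7 + 4.5 = 17.5
L_max = max([3.8, 3.0, 4.5, 1.7, 4.5]) = 4.5
S (sum of others) = 17.5 - 4.5 = 13
min_reach = max(0, 4.5 - 13) = max(0, -8.5) = 0

Answer: 0.0000 17.5000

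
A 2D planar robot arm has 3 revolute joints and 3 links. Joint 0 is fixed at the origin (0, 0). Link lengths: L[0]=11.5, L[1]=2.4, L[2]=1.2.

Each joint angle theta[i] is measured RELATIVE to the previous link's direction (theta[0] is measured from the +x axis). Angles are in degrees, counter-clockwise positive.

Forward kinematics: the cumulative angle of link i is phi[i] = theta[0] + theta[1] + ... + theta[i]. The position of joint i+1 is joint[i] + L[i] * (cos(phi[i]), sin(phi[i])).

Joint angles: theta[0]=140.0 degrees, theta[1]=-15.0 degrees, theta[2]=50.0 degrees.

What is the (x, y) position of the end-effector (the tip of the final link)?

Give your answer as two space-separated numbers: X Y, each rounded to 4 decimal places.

joint[0] = (0.0000, 0.0000)  (base)
link 0: phi[0] = 140 = 140 deg
  cos(140 deg) = -0.7660, sin(140 deg) = 0.6428
  joint[1] = (0.0000, 0.0000) + 11.5 * (-0.7660, 0.6428) = (0.0000 + -8.8095, 0.0000 + 7.3921) = (-8.8095, 7.3921)
link 1: phi[1] = 140 + -15 = 125 deg
  cos(125 deg) = -0.5736, sin(125 deg) = 0.8192
  joint[2] = (-8.8095, 7.3921) + 2.4 * (-0.5736, 0.8192) = (-8.8095 + -1.3766, 7.3921 + 1.9660) = (-10.1861, 9.3580)
link 2: phi[2] = 140 + -15 + 50 = 175 deg
  cos(175 deg) = -0.9962, sin(175 deg) = 0.0872
  joint[3] = (-10.1861, 9.3580) + 1.2 * (-0.9962, 0.0872) = (-10.1861 + -1.1954, 9.3580 + 0.1046) = (-11.3815, 9.4626)
End effector: (-11.3815, 9.4626)

Answer: -11.3815 9.4626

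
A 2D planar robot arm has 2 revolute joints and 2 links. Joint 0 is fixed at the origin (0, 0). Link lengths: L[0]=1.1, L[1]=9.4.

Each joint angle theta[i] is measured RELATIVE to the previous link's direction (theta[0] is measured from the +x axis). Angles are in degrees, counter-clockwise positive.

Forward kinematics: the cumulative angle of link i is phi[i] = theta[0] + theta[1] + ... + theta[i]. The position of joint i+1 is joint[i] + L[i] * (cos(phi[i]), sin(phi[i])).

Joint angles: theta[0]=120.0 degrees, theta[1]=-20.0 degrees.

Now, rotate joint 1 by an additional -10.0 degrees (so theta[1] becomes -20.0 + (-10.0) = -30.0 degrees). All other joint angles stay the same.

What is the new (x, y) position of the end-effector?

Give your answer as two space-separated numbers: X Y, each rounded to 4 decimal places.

joint[0] = (0.0000, 0.0000)  (base)
link 0: phi[0] = 120 = 120 deg
  cos(120 deg) = -0.5000, sin(120 deg) = 0.8660
  joint[1] = (0.0000, 0.0000) + 1.1 * (-0.5000, 0.8660) = (0.0000 + -0.5500, 0.0000 + 0.9526) = (-0.5500, 0.9526)
link 1: phi[1] = 120 + -30 = 90 deg
  cos(90 deg) = 0.0000, sin(90 deg) = 1.0000
  joint[2] = (-0.5500, 0.9526) + 9.4 * (0.0000, 1.0000) = (-0.5500 + 0.0000, 0.9526 + 9.4000) = (-0.5500, 10.3526)
End effector: (-0.5500, 10.3526)

Answer: -0.5500 10.3526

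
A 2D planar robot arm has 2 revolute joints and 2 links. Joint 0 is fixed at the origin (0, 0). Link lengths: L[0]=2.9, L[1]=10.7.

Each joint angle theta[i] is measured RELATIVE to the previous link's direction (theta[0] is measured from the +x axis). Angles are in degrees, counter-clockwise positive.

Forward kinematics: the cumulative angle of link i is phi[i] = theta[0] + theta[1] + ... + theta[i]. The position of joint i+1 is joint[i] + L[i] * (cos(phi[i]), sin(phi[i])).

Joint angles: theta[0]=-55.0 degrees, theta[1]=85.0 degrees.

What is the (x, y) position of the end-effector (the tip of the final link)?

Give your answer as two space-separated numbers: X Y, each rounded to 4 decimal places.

Answer: 10.9298 2.9745

Derivation:
joint[0] = (0.0000, 0.0000)  (base)
link 0: phi[0] = -55 = -55 deg
  cos(-55 deg) = 0.5736, sin(-55 deg) = -0.8192
  joint[1] = (0.0000, 0.0000) + 2.9 * (0.5736, -0.8192) = (0.0000 + 1.6634, 0.0000 + -2.3755) = (1.6634, -2.3755)
link 1: phi[1] = -55 + 85 = 30 deg
  cos(30 deg) = 0.8660, sin(30 deg) = 0.5000
  joint[2] = (1.6634, -2.3755) + 10.7 * (0.8660, 0.5000) = (1.6634 + 9.2665, -2.3755 + 5.3500) = (10.9298, 2.9745)
End effector: (10.9298, 2.9745)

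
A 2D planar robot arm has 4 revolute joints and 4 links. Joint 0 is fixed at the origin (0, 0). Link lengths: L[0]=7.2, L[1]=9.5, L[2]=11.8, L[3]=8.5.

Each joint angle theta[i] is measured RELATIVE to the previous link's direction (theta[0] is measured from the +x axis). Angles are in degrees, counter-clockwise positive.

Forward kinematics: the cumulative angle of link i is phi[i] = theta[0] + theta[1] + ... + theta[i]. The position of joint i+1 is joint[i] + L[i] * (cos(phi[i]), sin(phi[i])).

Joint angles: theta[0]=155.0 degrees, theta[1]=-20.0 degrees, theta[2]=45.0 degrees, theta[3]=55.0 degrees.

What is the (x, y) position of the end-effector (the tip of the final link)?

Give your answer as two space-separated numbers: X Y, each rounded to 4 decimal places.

joint[0] = (0.0000, 0.0000)  (base)
link 0: phi[0] = 155 = 155 deg
  cos(155 deg) = -0.9063, sin(155 deg) = 0.4226
  joint[1] = (0.0000, 0.0000) + 7.2 * (-0.9063, 0.4226) = (0.0000 + -6.5254, 0.0000 + 3.0429) = (-6.5254, 3.0429)
link 1: phi[1] = 155 + -20 = 135 deg
  cos(135 deg) = -0.7071, sin(135 deg) = 0.7071
  joint[2] = (-6.5254, 3.0429) + 9.5 * (-0.7071, 0.7071) = (-6.5254 + -6.7175, 3.0429 + 6.7175) = (-13.2429, 9.7604)
link 2: phi[2] = 155 + -20 + 45 = 180 deg
  cos(180 deg) = -1.0000, sin(180 deg) = 0.0000
  joint[3] = (-13.2429, 9.7604) + 11.8 * (-1.0000, 0.0000) = (-13.2429 + -11.8000, 9.7604 + 0.0000) = (-25.0429, 9.7604)
link 3: phi[3] = 155 + -20 + 45 + 55 = 235 deg
  cos(235 deg) = -0.5736, sin(235 deg) = -0.8192
  joint[4] = (-25.0429, 9.7604) + 8.5 * (-0.5736, -0.8192) = (-25.0429 + -4.8754, 9.7604 + -6.9628) = (-29.9183, 2.7976)
End effector: (-29.9183, 2.7976)

Answer: -29.9183 2.7976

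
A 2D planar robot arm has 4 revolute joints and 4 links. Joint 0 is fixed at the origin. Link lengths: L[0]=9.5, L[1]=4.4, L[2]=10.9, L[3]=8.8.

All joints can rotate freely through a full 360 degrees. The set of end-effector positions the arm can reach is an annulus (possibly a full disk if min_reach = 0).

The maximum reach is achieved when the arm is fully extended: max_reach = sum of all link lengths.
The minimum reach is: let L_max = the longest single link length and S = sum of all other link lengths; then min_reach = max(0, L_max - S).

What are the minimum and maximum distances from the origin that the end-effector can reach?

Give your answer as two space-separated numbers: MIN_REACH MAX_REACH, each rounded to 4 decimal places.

Answer: 0.0000 33.6000

Derivation:
Link lengths: [9.5, 4.4, 10.9, 8.8]
max_reach = 9.5 + 4.4 + 10.9 + 8.8 = 33.6
L_max = max([9.5, 4.4, 10.9, 8.8]) = 10.9
S (sum of others) = 33.6 - 10.9 = 22.7
min_reach = max(0, 10.9 - 22.7) = max(0, -11.8) = 0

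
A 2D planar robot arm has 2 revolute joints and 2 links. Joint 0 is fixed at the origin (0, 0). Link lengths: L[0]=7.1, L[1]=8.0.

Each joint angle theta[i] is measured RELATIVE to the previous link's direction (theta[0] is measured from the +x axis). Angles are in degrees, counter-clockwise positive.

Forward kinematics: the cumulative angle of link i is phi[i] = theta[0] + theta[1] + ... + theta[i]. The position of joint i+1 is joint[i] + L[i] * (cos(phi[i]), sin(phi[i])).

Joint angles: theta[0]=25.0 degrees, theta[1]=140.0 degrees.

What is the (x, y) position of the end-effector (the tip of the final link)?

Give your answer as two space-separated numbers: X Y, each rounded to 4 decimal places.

Answer: -1.2926 5.0711

Derivation:
joint[0] = (0.0000, 0.0000)  (base)
link 0: phi[0] = 25 = 25 deg
  cos(25 deg) = 0.9063, sin(25 deg) = 0.4226
  joint[1] = (0.0000, 0.0000) + 7.1 * (0.9063, 0.4226) = (0.0000 + 6.4348, 0.0000 + 3.0006) = (6.4348, 3.0006)
link 1: phi[1] = 25 + 140 = 165 deg
  cos(165 deg) = -0.9659, sin(165 deg) = 0.2588
  joint[2] = (6.4348, 3.0006) + 8 * (-0.9659, 0.2588) = (6.4348 + -7.7274, 3.0006 + 2.0706) = (-1.2926, 5.0711)
End effector: (-1.2926, 5.0711)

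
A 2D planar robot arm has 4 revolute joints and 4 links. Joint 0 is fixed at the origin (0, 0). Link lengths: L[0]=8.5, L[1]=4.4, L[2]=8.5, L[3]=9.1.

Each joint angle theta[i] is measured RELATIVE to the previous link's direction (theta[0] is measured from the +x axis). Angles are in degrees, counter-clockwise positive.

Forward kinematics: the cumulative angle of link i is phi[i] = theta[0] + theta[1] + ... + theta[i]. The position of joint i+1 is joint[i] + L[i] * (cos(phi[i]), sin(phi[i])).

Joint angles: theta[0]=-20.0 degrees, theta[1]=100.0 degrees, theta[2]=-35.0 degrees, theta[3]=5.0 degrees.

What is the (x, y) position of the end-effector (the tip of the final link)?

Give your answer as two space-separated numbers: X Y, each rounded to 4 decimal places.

Answer: 20.6112 14.4074

Derivation:
joint[0] = (0.0000, 0.0000)  (base)
link 0: phi[0] = -20 = -20 deg
  cos(-20 deg) = 0.9397, sin(-20 deg) = -0.3420
  joint[1] = (0.0000, 0.0000) + 8.5 * (0.9397, -0.3420) = (0.0000 + 7.9874, 0.0000 + -2.9072) = (7.9874, -2.9072)
link 1: phi[1] = -20 + 100 = 80 deg
  cos(80 deg) = 0.1736, sin(80 deg) = 0.9848
  joint[2] = (7.9874, -2.9072) + 4.4 * (0.1736, 0.9848) = (7.9874 + 0.7641, -2.9072 + 4.3332) = (8.7514, 1.4260)
link 2: phi[2] = -20 + 100 + -35 = 45 deg
  cos(45 deg) = 0.7071, sin(45 deg) = 0.7071
  joint[3] = (8.7514, 1.4260) + 8.5 * (0.7071, 0.7071) = (8.7514 + 6.0104, 1.4260 + 6.0104) = (14.7618, 7.4364)
link 3: phi[3] = -20 + 100 + -35 + 5 = 50 deg
  cos(50 deg) = 0.6428, sin(50 deg) = 0.7660
  joint[4] = (14.7618, 7.4364) + 9.1 * (0.6428, 0.7660) = (14.7618 + 5.8494, 7.4364 + 6.9710) = (20.6112, 14.4074)
End effector: (20.6112, 14.4074)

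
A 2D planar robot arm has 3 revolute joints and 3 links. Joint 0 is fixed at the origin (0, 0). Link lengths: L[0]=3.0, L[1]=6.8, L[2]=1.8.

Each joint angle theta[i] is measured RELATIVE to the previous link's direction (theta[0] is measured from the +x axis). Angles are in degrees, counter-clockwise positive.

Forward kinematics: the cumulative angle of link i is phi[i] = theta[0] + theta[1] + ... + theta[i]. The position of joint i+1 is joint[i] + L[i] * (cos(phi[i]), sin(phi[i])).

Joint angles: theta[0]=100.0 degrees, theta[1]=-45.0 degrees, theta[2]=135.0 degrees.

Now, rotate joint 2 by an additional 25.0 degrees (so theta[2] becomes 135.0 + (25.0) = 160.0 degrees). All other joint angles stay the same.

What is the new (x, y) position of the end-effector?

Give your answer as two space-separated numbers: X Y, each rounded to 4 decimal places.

Answer: 1.9049 7.4922

Derivation:
joint[0] = (0.0000, 0.0000)  (base)
link 0: phi[0] = 100 = 100 deg
  cos(100 deg) = -0.1736, sin(100 deg) = 0.9848
  joint[1] = (0.0000, 0.0000) + 3 * (-0.1736, 0.9848) = (0.0000 + -0.5209, 0.0000 + 2.9544) = (-0.5209, 2.9544)
link 1: phi[1] = 100 + -45 = 55 deg
  cos(55 deg) = 0.5736, sin(55 deg) = 0.8192
  joint[2] = (-0.5209, 2.9544) + 6.8 * (0.5736, 0.8192) = (-0.5209 + 3.9003, 2.9544 + 5.5702) = (3.3794, 8.5247)
link 2: phi[2] = 100 + -45 + 160 = 215 deg
  cos(215 deg) = -0.8192, sin(215 deg) = -0.5736
  joint[3] = (3.3794, 8.5247) + 1.8 * (-0.8192, -0.5736) = (3.3794 + -1.4745, 8.5247 + -1.0324) = (1.9049, 7.4922)
End effector: (1.9049, 7.4922)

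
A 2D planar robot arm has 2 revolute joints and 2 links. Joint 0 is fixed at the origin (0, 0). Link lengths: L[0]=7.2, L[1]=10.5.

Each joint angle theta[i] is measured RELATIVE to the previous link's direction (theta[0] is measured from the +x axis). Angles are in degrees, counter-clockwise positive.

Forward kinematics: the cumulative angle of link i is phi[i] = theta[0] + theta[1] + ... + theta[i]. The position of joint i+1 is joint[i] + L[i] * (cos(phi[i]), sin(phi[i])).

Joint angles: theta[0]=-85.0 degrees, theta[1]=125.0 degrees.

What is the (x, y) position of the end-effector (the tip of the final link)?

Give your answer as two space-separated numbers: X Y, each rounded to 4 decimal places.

Answer: 8.6710 -0.4233

Derivation:
joint[0] = (0.0000, 0.0000)  (base)
link 0: phi[0] = -85 = -85 deg
  cos(-85 deg) = 0.0872, sin(-85 deg) = -0.9962
  joint[1] = (0.0000, 0.0000) + 7.2 * (0.0872, -0.9962) = (0.0000 + 0.6275, 0.0000 + -7.1726) = (0.6275, -7.1726)
link 1: phi[1] = -85 + 125 = 40 deg
  cos(40 deg) = 0.7660, sin(40 deg) = 0.6428
  joint[2] = (0.6275, -7.1726) + 10.5 * (0.7660, 0.6428) = (0.6275 + 8.0435, -7.1726 + 6.7493) = (8.6710, -0.4233)
End effector: (8.6710, -0.4233)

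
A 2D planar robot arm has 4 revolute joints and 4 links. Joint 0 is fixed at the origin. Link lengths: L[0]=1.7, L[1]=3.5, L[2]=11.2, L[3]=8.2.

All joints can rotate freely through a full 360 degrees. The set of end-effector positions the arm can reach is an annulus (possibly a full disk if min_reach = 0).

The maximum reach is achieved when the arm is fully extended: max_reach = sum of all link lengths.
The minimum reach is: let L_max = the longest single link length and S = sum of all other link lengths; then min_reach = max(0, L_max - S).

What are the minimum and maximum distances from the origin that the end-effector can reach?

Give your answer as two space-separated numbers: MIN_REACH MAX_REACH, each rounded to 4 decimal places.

Answer: 0.0000 24.6000

Derivation:
Link lengths: [1.7, 3.5, 11.2, 8.2]
max_reach = 1.7 + 3.5 + 11.2 + 8.2 = 24.6
L_max = max([1.7, 3.5, 11.2, 8.2]) = 11.2
S (sum of others) = 24.6 - 11.2 = 13.4
min_reach = max(0, 11.2 - 13.4) = max(0, -2.2) = 0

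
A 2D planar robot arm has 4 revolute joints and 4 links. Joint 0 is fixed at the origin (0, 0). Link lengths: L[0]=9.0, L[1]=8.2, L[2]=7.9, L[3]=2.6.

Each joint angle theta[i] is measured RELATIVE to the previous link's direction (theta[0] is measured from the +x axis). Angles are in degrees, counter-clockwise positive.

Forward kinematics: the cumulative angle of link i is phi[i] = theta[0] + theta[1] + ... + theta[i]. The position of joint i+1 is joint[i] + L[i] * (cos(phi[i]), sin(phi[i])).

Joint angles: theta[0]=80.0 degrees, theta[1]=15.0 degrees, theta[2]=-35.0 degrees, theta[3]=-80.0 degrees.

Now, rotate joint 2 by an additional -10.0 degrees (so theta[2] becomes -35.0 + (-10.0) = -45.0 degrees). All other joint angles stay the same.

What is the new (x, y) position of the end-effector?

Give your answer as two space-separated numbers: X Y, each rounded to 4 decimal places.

Answer: 8.1778 21.7838

Derivation:
joint[0] = (0.0000, 0.0000)  (base)
link 0: phi[0] = 80 = 80 deg
  cos(80 deg) = 0.1736, sin(80 deg) = 0.9848
  joint[1] = (0.0000, 0.0000) + 9 * (0.1736, 0.9848) = (0.0000 + 1.5628, 0.0000 + 8.8633) = (1.5628, 8.8633)
link 1: phi[1] = 80 + 15 = 95 deg
  cos(95 deg) = -0.0872, sin(95 deg) = 0.9962
  joint[2] = (1.5628, 8.8633) + 8.2 * (-0.0872, 0.9962) = (1.5628 + -0.7147, 8.8633 + 8.1688) = (0.8482, 17.0321)
link 2: phi[2] = 80 + 15 + -45 = 50 deg
  cos(50 deg) = 0.6428, sin(50 deg) = 0.7660
  joint[3] = (0.8482, 17.0321) + 7.9 * (0.6428, 0.7660) = (0.8482 + 5.0780, 17.0321 + 6.0518) = (5.9262, 23.0838)
link 3: phi[3] = 80 + 15 + -45 + -80 = -30 deg
  cos(-30 deg) = 0.8660, sin(-30 deg) = -0.5000
  joint[4] = (5.9262, 23.0838) + 2.6 * (0.8660, -0.5000) = (5.9262 + 2.2517, 23.0838 + -1.3000) = (8.1778, 21.7838)
End effector: (8.1778, 21.7838)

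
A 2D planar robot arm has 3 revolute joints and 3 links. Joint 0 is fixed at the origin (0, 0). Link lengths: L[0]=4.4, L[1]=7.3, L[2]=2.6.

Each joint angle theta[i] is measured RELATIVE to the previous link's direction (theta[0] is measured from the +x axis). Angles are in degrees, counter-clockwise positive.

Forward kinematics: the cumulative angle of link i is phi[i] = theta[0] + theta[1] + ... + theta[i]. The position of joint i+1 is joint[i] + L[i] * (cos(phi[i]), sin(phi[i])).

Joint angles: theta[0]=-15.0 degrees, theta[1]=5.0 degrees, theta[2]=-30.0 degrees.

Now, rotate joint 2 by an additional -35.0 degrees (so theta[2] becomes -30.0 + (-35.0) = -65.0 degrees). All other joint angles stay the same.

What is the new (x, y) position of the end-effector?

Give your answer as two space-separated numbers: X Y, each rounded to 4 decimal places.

Answer: 12.1121 -4.9178

Derivation:
joint[0] = (0.0000, 0.0000)  (base)
link 0: phi[0] = -15 = -15 deg
  cos(-15 deg) = 0.9659, sin(-15 deg) = -0.2588
  joint[1] = (0.0000, 0.0000) + 4.4 * (0.9659, -0.2588) = (0.0000 + 4.2501, 0.0000 + -1.1388) = (4.2501, -1.1388)
link 1: phi[1] = -15 + 5 = -10 deg
  cos(-10 deg) = 0.9848, sin(-10 deg) = -0.1736
  joint[2] = (4.2501, -1.1388) + 7.3 * (0.9848, -0.1736) = (4.2501 + 7.1891, -1.1388 + -1.2676) = (11.4392, -2.4064)
link 2: phi[2] = -15 + 5 + -65 = -75 deg
  cos(-75 deg) = 0.2588, sin(-75 deg) = -0.9659
  joint[3] = (11.4392, -2.4064) + 2.6 * (0.2588, -0.9659) = (11.4392 + 0.6729, -2.4064 + -2.5114) = (12.1121, -4.9178)
End effector: (12.1121, -4.9178)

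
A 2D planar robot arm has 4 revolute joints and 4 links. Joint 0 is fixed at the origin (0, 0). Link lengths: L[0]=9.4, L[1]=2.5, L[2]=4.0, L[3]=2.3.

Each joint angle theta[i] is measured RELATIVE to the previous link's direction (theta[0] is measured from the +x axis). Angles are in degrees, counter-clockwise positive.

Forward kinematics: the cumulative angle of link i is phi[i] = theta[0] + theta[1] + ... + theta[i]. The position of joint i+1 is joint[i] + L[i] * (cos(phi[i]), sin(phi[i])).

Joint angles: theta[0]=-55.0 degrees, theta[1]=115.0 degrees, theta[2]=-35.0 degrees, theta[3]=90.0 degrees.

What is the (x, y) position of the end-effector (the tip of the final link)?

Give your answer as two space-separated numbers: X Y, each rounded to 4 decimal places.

joint[0] = (0.0000, 0.0000)  (base)
link 0: phi[0] = -55 = -55 deg
  cos(-55 deg) = 0.5736, sin(-55 deg) = -0.8192
  joint[1] = (0.0000, 0.0000) + 9.4 * (0.5736, -0.8192) = (0.0000 + 5.3916, 0.0000 + -7.7000) = (5.3916, -7.7000)
link 1: phi[1] = -55 + 115 = 60 deg
  cos(60 deg) = 0.5000, sin(60 deg) = 0.8660
  joint[2] = (5.3916, -7.7000) + 2.5 * (0.5000, 0.8660) = (5.3916 + 1.2500, -7.7000 + 2.1651) = (6.6416, -5.5350)
link 2: phi[2] = -55 + 115 + -35 = 25 deg
  cos(25 deg) = 0.9063, sin(25 deg) = 0.4226
  joint[3] = (6.6416, -5.5350) + 4 * (0.9063, 0.4226) = (6.6416 + 3.6252, -5.5350 + 1.6905) = (10.2668, -3.8445)
link 3: phi[3] = -55 + 115 + -35 + 90 = 115 deg
  cos(115 deg) = -0.4226, sin(115 deg) = 0.9063
  joint[4] = (10.2668, -3.8445) + 2.3 * (-0.4226, 0.9063) = (10.2668 + -0.9720, -3.8445 + 2.0845) = (9.2948, -1.7600)
End effector: (9.2948, -1.7600)

Answer: 9.2948 -1.7600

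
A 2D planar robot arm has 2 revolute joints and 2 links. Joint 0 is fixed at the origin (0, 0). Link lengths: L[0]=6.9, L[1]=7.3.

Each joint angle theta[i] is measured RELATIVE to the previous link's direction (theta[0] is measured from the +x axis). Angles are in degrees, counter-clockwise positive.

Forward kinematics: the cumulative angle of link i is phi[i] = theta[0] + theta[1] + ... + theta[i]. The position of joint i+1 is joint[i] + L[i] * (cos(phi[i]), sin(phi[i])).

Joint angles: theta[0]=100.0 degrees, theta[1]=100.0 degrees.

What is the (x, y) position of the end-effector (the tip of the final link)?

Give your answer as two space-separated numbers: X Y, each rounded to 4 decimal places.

joint[0] = (0.0000, 0.0000)  (base)
link 0: phi[0] = 100 = 100 deg
  cos(100 deg) = -0.1736, sin(100 deg) = 0.9848
  joint[1] = (0.0000, 0.0000) + 6.9 * (-0.1736, 0.9848) = (0.0000 + -1.1982, 0.0000 + 6.7952) = (-1.1982, 6.7952)
link 1: phi[1] = 100 + 100 = 200 deg
  cos(200 deg) = -0.9397, sin(200 deg) = -0.3420
  joint[2] = (-1.1982, 6.7952) + 7.3 * (-0.9397, -0.3420) = (-1.1982 + -6.8598, 6.7952 + -2.4967) = (-8.0579, 4.2984)
End effector: (-8.0579, 4.2984)

Answer: -8.0579 4.2984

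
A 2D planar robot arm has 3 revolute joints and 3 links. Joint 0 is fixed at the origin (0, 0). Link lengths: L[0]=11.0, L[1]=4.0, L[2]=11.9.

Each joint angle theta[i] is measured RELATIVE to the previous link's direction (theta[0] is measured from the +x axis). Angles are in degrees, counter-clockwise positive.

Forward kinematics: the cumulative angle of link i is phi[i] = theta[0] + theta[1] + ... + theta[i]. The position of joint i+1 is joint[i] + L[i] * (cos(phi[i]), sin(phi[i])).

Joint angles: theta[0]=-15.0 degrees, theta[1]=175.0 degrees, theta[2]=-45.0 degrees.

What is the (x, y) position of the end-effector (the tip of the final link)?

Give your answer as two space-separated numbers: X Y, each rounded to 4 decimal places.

joint[0] = (0.0000, 0.0000)  (base)
link 0: phi[0] = -15 = -15 deg
  cos(-15 deg) = 0.9659, sin(-15 deg) = -0.2588
  joint[1] = (0.0000, 0.0000) + 11 * (0.9659, -0.2588) = (0.0000 + 10.6252, 0.0000 + -2.8470) = (10.6252, -2.8470)
link 1: phi[1] = -15 + 175 = 160 deg
  cos(160 deg) = -0.9397, sin(160 deg) = 0.3420
  joint[2] = (10.6252, -2.8470) + 4 * (-0.9397, 0.3420) = (10.6252 + -3.7588, -2.8470 + 1.3681) = (6.8664, -1.4789)
link 2: phi[2] = -15 + 175 + -45 = 115 deg
  cos(115 deg) = -0.4226, sin(115 deg) = 0.9063
  joint[3] = (6.8664, -1.4789) + 11.9 * (-0.4226, 0.9063) = (6.8664 + -5.0292, -1.4789 + 10.7851) = (1.8373, 9.3061)
End effector: (1.8373, 9.3061)

Answer: 1.8373 9.3061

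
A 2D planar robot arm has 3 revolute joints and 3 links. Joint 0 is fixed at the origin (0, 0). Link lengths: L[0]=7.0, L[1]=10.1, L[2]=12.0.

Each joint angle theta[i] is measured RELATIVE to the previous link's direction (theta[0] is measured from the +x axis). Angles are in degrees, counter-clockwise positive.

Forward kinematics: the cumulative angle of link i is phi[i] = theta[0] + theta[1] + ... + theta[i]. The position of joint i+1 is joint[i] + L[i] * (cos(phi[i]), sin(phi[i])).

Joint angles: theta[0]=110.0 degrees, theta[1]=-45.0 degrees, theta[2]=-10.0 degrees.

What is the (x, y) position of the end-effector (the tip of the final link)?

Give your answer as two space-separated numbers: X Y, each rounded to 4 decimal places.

Answer: 8.7572 25.5614

Derivation:
joint[0] = (0.0000, 0.0000)  (base)
link 0: phi[0] = 110 = 110 deg
  cos(110 deg) = -0.3420, sin(110 deg) = 0.9397
  joint[1] = (0.0000, 0.0000) + 7 * (-0.3420, 0.9397) = (0.0000 + -2.3941, 0.0000 + 6.5778) = (-2.3941, 6.5778)
link 1: phi[1] = 110 + -45 = 65 deg
  cos(65 deg) = 0.4226, sin(65 deg) = 0.9063
  joint[2] = (-2.3941, 6.5778) + 10.1 * (0.4226, 0.9063) = (-2.3941 + 4.2684, 6.5778 + 9.1537) = (1.8743, 15.7316)
link 2: phi[2] = 110 + -45 + -10 = 55 deg
  cos(55 deg) = 0.5736, sin(55 deg) = 0.8192
  joint[3] = (1.8743, 15.7316) + 12 * (0.5736, 0.8192) = (1.8743 + 6.8829, 15.7316 + 9.8298) = (8.7572, 25.5614)
End effector: (8.7572, 25.5614)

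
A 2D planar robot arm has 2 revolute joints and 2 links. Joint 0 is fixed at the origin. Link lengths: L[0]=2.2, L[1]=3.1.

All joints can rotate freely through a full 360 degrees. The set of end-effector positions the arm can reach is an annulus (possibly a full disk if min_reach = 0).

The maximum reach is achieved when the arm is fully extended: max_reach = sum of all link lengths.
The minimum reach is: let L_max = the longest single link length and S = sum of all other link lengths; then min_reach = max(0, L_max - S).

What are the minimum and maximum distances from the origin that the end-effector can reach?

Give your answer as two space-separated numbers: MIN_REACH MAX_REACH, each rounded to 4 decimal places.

Answer: 0.9000 5.3000

Derivation:
Link lengths: [2.2, 3.1]
max_reach = 2.2 + 3.1 = 5.3
L_max = max([2.2, 3.1]) = 3.1
S (sum of others) = 5.3 - 3.1 = 2.2
min_reach = max(0, 3.1 - 2.2) = max(0, 0.9) = 0.9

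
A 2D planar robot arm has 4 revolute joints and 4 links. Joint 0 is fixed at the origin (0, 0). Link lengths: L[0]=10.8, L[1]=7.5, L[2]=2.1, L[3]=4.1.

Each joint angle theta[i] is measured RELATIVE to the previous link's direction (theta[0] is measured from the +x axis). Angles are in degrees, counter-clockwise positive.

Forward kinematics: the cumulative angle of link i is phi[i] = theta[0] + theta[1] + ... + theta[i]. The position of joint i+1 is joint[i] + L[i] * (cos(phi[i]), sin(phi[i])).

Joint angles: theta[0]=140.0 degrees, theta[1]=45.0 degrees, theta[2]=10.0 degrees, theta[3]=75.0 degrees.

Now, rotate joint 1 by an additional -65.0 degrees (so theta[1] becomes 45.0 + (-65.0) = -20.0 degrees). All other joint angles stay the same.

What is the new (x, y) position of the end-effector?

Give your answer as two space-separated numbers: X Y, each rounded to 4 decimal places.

Answer: -17.0890 13.3133

Derivation:
joint[0] = (0.0000, 0.0000)  (base)
link 0: phi[0] = 140 = 140 deg
  cos(140 deg) = -0.7660, sin(140 deg) = 0.6428
  joint[1] = (0.0000, 0.0000) + 10.8 * (-0.7660, 0.6428) = (0.0000 + -8.2733, 0.0000 + 6.9421) = (-8.2733, 6.9421)
link 1: phi[1] = 140 + -20 = 120 deg
  cos(120 deg) = -0.5000, sin(120 deg) = 0.8660
  joint[2] = (-8.2733, 6.9421) + 7.5 * (-0.5000, 0.8660) = (-8.2733 + -3.7500, 6.9421 + 6.4952) = (-12.0233, 13.4373)
link 2: phi[2] = 140 + -20 + 10 = 130 deg
  cos(130 deg) = -0.6428, sin(130 deg) = 0.7660
  joint[3] = (-12.0233, 13.4373) + 2.1 * (-0.6428, 0.7660) = (-12.0233 + -1.3499, 13.4373 + 1.6087) = (-13.3731, 15.0460)
link 3: phi[3] = 140 + -20 + 10 + 75 = 205 deg
  cos(205 deg) = -0.9063, sin(205 deg) = -0.4226
  joint[4] = (-13.3731, 15.0460) + 4.1 * (-0.9063, -0.4226) = (-13.3731 + -3.7159, 15.0460 + -1.7327) = (-17.0890, 13.3133)
End effector: (-17.0890, 13.3133)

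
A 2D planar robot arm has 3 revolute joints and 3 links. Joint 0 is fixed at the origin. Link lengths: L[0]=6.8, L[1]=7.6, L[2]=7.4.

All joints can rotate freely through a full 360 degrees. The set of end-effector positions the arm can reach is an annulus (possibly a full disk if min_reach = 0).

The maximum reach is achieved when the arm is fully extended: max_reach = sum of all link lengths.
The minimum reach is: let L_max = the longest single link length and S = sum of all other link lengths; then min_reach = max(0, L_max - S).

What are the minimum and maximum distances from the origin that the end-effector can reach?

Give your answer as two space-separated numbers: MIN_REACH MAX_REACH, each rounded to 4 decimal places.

Link lengths: [6.8, 7.6, 7.4]
max_reach = 6.8 + 7.6 + 7.4 = 21.8
L_max = max([6.8, 7.6, 7.4]) = 7.6
S (sum of others) = 21.8 - 7.6 = 14.2
min_reach = max(0, 7.6 - 14.2) = max(0, -6.6) = 0

Answer: 0.0000 21.8000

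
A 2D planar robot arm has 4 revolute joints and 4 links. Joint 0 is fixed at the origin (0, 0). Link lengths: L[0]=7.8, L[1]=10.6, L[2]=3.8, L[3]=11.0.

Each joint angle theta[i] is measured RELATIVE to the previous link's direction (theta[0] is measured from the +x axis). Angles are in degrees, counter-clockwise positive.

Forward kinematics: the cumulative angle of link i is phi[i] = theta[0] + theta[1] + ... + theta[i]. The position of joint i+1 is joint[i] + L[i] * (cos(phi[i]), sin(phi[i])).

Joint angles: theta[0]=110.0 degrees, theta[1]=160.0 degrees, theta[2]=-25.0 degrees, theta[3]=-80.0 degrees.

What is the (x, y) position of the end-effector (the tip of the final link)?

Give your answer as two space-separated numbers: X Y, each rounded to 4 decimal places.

Answer: -14.8989 -3.8674

Derivation:
joint[0] = (0.0000, 0.0000)  (base)
link 0: phi[0] = 110 = 110 deg
  cos(110 deg) = -0.3420, sin(110 deg) = 0.9397
  joint[1] = (0.0000, 0.0000) + 7.8 * (-0.3420, 0.9397) = (0.0000 + -2.6678, 0.0000 + 7.3296) = (-2.6678, 7.3296)
link 1: phi[1] = 110 + 160 = 270 deg
  cos(270 deg) = -0.0000, sin(270 deg) = -1.0000
  joint[2] = (-2.6678, 7.3296) + 10.6 * (-0.0000, -1.0000) = (-2.6678 + -0.0000, 7.3296 + -10.6000) = (-2.6678, -3.2704)
link 2: phi[2] = 110 + 160 + -25 = 245 deg
  cos(245 deg) = -0.4226, sin(245 deg) = -0.9063
  joint[3] = (-2.6678, -3.2704) + 3.8 * (-0.4226, -0.9063) = (-2.6678 + -1.6059, -3.2704 + -3.4440) = (-4.2737, -6.7144)
link 3: phi[3] = 110 + 160 + -25 + -80 = 165 deg
  cos(165 deg) = -0.9659, sin(165 deg) = 0.2588
  joint[4] = (-4.2737, -6.7144) + 11 * (-0.9659, 0.2588) = (-4.2737 + -10.6252, -6.7144 + 2.8470) = (-14.8989, -3.8674)
End effector: (-14.8989, -3.8674)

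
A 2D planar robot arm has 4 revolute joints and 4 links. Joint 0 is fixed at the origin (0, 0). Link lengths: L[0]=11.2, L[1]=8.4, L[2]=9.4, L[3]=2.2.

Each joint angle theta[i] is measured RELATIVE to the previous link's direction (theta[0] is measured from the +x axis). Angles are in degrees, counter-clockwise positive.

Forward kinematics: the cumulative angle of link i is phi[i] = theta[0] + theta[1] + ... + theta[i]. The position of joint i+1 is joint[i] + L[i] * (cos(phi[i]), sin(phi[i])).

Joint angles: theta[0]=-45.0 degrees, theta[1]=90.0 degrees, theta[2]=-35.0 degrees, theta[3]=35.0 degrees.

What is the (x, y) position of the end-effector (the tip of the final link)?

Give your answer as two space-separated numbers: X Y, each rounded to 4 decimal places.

joint[0] = (0.0000, 0.0000)  (base)
link 0: phi[0] = -45 = -45 deg
  cos(-45 deg) = 0.7071, sin(-45 deg) = -0.7071
  joint[1] = (0.0000, 0.0000) + 11.2 * (0.7071, -0.7071) = (0.0000 + 7.9196, 0.0000 + -7.9196) = (7.9196, -7.9196)
link 1: phi[1] = -45 + 90 = 45 deg
  cos(45 deg) = 0.7071, sin(45 deg) = 0.7071
  joint[2] = (7.9196, -7.9196) + 8.4 * (0.7071, 0.7071) = (7.9196 + 5.9397, -7.9196 + 5.9397) = (13.8593, -1.9799)
link 2: phi[2] = -45 + 90 + -35 = 10 deg
  cos(10 deg) = 0.9848, sin(10 deg) = 0.1736
  joint[3] = (13.8593, -1.9799) + 9.4 * (0.9848, 0.1736) = (13.8593 + 9.2572, -1.9799 + 1.6323) = (23.1165, -0.3476)
link 3: phi[3] = -45 + 90 + -35 + 35 = 45 deg
  cos(45 deg) = 0.7071, sin(45 deg) = 0.7071
  joint[4] = (23.1165, -0.3476) + 2.2 * (0.7071, 0.7071) = (23.1165 + 1.5556, -0.3476 + 1.5556) = (24.6721, 1.2080)
End effector: (24.6721, 1.2080)

Answer: 24.6721 1.2080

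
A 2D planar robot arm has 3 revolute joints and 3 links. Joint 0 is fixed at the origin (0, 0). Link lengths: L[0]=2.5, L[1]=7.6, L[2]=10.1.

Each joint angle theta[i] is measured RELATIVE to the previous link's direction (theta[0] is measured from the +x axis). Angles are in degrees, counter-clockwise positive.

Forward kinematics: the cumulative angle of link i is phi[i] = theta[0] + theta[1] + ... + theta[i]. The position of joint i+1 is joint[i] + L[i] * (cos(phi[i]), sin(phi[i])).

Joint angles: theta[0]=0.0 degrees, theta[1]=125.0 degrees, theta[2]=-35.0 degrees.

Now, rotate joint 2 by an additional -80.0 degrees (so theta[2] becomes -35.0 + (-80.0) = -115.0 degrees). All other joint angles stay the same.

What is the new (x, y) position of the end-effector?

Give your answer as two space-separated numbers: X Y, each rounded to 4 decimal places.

joint[0] = (0.0000, 0.0000)  (base)
link 0: phi[0] = 0 = 0 deg
  cos(0 deg) = 1.0000, sin(0 deg) = 0.0000
  joint[1] = (0.0000, 0.0000) + 2.5 * (1.0000, 0.0000) = (0.0000 + 2.5000, 0.0000 + 0.0000) = (2.5000, 0.0000)
link 1: phi[1] = 0 + 125 = 125 deg
  cos(125 deg) = -0.5736, sin(125 deg) = 0.8192
  joint[2] = (2.5000, 0.0000) + 7.6 * (-0.5736, 0.8192) = (2.5000 + -4.3592, 0.0000 + 6.2256) = (-1.8592, 6.2256)
link 2: phi[2] = 0 + 125 + -115 = 10 deg
  cos(10 deg) = 0.9848, sin(10 deg) = 0.1736
  joint[3] = (-1.8592, 6.2256) + 10.1 * (0.9848, 0.1736) = (-1.8592 + 9.9466, 6.2256 + 1.7538) = (8.0874, 7.9794)
End effector: (8.0874, 7.9794)

Answer: 8.0874 7.9794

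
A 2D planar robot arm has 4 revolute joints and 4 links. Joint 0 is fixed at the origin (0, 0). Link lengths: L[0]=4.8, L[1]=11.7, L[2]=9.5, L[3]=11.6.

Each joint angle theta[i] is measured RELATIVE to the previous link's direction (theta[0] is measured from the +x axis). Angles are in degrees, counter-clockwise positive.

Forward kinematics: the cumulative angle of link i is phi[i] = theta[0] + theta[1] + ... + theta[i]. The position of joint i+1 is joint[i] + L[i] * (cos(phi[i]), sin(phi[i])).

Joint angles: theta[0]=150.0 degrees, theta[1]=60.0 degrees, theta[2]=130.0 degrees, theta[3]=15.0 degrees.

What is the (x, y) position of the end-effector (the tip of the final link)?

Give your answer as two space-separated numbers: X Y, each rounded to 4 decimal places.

Answer: 6.1935 -7.7102

Derivation:
joint[0] = (0.0000, 0.0000)  (base)
link 0: phi[0] = 150 = 150 deg
  cos(150 deg) = -0.8660, sin(150 deg) = 0.5000
  joint[1] = (0.0000, 0.0000) + 4.8 * (-0.8660, 0.5000) = (0.0000 + -4.1569, 0.0000 + 2.4000) = (-4.1569, 2.4000)
link 1: phi[1] = 150 + 60 = 210 deg
  cos(210 deg) = -0.8660, sin(210 deg) = -0.5000
  joint[2] = (-4.1569, 2.4000) + 11.7 * (-0.8660, -0.5000) = (-4.1569 + -10.1325, 2.4000 + -5.8500) = (-14.2894, -3.4500)
link 2: phi[2] = 150 + 60 + 130 = 340 deg
  cos(340 deg) = 0.9397, sin(340 deg) = -0.3420
  joint[3] = (-14.2894, -3.4500) + 9.5 * (0.9397, -0.3420) = (-14.2894 + 8.9271, -3.4500 + -3.2492) = (-5.3623, -6.6992)
link 3: phi[3] = 150 + 60 + 130 + 15 = 355 deg
  cos(355 deg) = 0.9962, sin(355 deg) = -0.0872
  joint[4] = (-5.3623, -6.6992) + 11.6 * (0.9962, -0.0872) = (-5.3623 + 11.5559, -6.6992 + -1.0110) = (6.1935, -7.7102)
End effector: (6.1935, -7.7102)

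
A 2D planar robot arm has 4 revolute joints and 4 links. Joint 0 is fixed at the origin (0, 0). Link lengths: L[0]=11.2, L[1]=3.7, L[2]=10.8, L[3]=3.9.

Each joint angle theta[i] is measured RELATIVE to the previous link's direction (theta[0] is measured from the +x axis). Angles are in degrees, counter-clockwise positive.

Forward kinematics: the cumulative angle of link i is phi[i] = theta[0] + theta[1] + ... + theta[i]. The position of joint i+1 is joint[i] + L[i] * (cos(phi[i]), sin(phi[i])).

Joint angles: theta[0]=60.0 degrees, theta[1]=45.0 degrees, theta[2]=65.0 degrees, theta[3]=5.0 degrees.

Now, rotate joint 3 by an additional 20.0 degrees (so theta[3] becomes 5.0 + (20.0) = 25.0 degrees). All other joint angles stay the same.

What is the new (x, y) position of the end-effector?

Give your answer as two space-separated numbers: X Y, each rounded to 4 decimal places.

joint[0] = (0.0000, 0.0000)  (base)
link 0: phi[0] = 60 = 60 deg
  cos(60 deg) = 0.5000, sin(60 deg) = 0.8660
  joint[1] = (0.0000, 0.0000) + 11.2 * (0.5000, 0.8660) = (0.0000 + 5.6000, 0.0000 + 9.6995) = (5.6000, 9.6995)
link 1: phi[1] = 60 + 45 = 105 deg
  cos(105 deg) = -0.2588, sin(105 deg) = 0.9659
  joint[2] = (5.6000, 9.6995) + 3.7 * (-0.2588, 0.9659) = (5.6000 + -0.9576, 9.6995 + 3.5739) = (4.6424, 13.2734)
link 2: phi[2] = 60 + 45 + 65 = 170 deg
  cos(170 deg) = -0.9848, sin(170 deg) = 0.1736
  joint[3] = (4.6424, 13.2734) + 10.8 * (-0.9848, 0.1736) = (4.6424 + -10.6359, 13.2734 + 1.8754) = (-5.9936, 15.1488)
link 3: phi[3] = 60 + 45 + 65 + 25 = 195 deg
  cos(195 deg) = -0.9659, sin(195 deg) = -0.2588
  joint[4] = (-5.9936, 15.1488) + 3.9 * (-0.9659, -0.2588) = (-5.9936 + -3.7671, 15.1488 + -1.0094) = (-9.7607, 14.1394)
End effector: (-9.7607, 14.1394)

Answer: -9.7607 14.1394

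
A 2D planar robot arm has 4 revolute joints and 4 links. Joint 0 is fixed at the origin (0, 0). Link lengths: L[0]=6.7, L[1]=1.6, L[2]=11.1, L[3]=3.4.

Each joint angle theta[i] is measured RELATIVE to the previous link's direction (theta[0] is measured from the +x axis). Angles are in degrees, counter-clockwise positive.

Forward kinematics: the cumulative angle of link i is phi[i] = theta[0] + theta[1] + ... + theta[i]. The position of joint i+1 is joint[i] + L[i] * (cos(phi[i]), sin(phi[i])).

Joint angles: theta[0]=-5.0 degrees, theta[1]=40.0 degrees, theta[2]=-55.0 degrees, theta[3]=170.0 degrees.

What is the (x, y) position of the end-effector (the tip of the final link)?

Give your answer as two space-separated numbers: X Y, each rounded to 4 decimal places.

Answer: 15.4712 -1.7626

Derivation:
joint[0] = (0.0000, 0.0000)  (base)
link 0: phi[0] = -5 = -5 deg
  cos(-5 deg) = 0.9962, sin(-5 deg) = -0.0872
  joint[1] = (0.0000, 0.0000) + 6.7 * (0.9962, -0.0872) = (0.0000 + 6.6745, 0.0000 + -0.5839) = (6.6745, -0.5839)
link 1: phi[1] = -5 + 40 = 35 deg
  cos(35 deg) = 0.8192, sin(35 deg) = 0.5736
  joint[2] = (6.6745, -0.5839) + 1.6 * (0.8192, 0.5736) = (6.6745 + 1.3106, -0.5839 + 0.9177) = (7.9851, 0.3338)
link 2: phi[2] = -5 + 40 + -55 = -20 deg
  cos(-20 deg) = 0.9397, sin(-20 deg) = -0.3420
  joint[3] = (7.9851, 0.3338) + 11.1 * (0.9397, -0.3420) = (7.9851 + 10.4306, 0.3338 + -3.7964) = (18.4157, -3.4626)
link 3: phi[3] = -5 + 40 + -55 + 170 = 150 deg
  cos(150 deg) = -0.8660, sin(150 deg) = 0.5000
  joint[4] = (18.4157, -3.4626) + 3.4 * (-0.8660, 0.5000) = (18.4157 + -2.9445, -3.4626 + 1.7000) = (15.4712, -1.7626)
End effector: (15.4712, -1.7626)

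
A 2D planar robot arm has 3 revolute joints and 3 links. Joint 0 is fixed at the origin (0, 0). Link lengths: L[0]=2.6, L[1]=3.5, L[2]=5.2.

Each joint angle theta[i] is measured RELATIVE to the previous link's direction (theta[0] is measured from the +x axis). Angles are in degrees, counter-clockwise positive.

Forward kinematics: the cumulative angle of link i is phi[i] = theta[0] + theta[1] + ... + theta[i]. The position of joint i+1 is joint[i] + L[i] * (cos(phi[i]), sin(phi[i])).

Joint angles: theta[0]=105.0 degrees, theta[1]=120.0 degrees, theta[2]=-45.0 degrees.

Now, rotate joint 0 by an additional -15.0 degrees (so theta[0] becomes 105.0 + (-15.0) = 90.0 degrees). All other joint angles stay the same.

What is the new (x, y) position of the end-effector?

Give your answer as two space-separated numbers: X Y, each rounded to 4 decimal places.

Answer: -8.0539 2.1959

Derivation:
joint[0] = (0.0000, 0.0000)  (base)
link 0: phi[0] = 90 = 90 deg
  cos(90 deg) = 0.0000, sin(90 deg) = 1.0000
  joint[1] = (0.0000, 0.0000) + 2.6 * (0.0000, 1.0000) = (0.0000 + 0.0000, 0.0000 + 2.6000) = (0.0000, 2.6000)
link 1: phi[1] = 90 + 120 = 210 deg
  cos(210 deg) = -0.8660, sin(210 deg) = -0.5000
  joint[2] = (0.0000, 2.6000) + 3.5 * (-0.8660, -0.5000) = (0.0000 + -3.0311, 2.6000 + -1.7500) = (-3.0311, 0.8500)
link 2: phi[2] = 90 + 120 + -45 = 165 deg
  cos(165 deg) = -0.9659, sin(165 deg) = 0.2588
  joint[3] = (-3.0311, 0.8500) + 5.2 * (-0.9659, 0.2588) = (-3.0311 + -5.0228, 0.8500 + 1.3459) = (-8.0539, 2.1959)
End effector: (-8.0539, 2.1959)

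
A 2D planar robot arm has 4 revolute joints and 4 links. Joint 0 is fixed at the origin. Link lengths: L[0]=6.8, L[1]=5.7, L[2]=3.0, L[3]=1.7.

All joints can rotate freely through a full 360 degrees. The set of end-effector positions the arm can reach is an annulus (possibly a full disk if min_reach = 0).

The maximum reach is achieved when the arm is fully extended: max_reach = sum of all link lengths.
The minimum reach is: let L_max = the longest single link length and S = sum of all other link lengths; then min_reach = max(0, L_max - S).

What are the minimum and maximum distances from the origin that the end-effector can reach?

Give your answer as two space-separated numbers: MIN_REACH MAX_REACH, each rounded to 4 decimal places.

Link lengths: [6.8, 5.7, 3.0, 1.7]
max_reach = 6.8 + 5.7 + 3 + 1.7 = 17.2
L_max = max([6.8, 5.7, 3.0, 1.7]) = 6.8
S (sum of others) = 17.2 - 6.8 = 10.4
min_reach = max(0, 6.8 - 10.4) = max(0, -3.6) = 0

Answer: 0.0000 17.2000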